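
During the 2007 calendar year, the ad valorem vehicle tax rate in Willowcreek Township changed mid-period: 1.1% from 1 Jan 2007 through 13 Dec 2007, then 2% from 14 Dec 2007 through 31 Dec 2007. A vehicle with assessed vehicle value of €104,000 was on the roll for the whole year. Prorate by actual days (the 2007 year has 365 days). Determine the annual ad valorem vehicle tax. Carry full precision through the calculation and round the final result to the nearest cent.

€1,190.16

1 Jan – 13 Dec 2007: 347 days at 1.1% → €104,000 × 1.1% × 347/365 = €1,087.5836
14 Dec – 31 Dec 2007: 18 days at 2% → €104,000 × 2% × 18/365 = €102.5753
Total = €1,190.1589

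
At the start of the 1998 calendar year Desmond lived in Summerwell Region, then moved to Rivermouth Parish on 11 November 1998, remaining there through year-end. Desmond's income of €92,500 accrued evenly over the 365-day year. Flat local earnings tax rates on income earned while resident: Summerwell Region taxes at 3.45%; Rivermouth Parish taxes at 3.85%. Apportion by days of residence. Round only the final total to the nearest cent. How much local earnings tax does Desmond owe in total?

Summerwell Region, 1 January – 10 November 1998: 314 days → €92,500 × 3.45% × 314/365 = €2,745.3493
Rivermouth Parish, 11 November – 31 December 1998: 51 days → €92,500 × 3.85% × 51/365 = €497.5993
Total = €3,242.9486

€3,242.95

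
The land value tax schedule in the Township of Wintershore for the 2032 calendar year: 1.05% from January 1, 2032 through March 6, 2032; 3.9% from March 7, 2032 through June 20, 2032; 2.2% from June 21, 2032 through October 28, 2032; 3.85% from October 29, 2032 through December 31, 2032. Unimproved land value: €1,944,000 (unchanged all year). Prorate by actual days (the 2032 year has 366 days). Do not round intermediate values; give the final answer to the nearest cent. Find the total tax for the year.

January 1 – March 6, 2032: 66 days at 1.05% → €1,944,000 × 1.05% × 66/366 = €3,680.8525
March 7 – June 20, 2032: 106 days at 3.9% → €1,944,000 × 3.9% × 106/366 = €21,957.6393
June 21 – October 28, 2032: 130 days at 2.2% → €1,944,000 × 2.2% × 130/366 = €15,190.8197
October 29 – December 31, 2032: 64 days at 3.85% → €1,944,000 × 3.85% × 64/366 = €13,087.4754
Total = €53,916.7869

€53,916.79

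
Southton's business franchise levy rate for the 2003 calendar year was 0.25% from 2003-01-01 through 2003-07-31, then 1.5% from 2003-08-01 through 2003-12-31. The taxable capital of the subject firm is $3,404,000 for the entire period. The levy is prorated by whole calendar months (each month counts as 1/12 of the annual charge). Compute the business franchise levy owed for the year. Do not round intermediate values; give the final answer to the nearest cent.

$26,239.17

2003-01-01 to 2003-07-31: 7 months at 0.25% → $3,404,000 × 0.25% × 7/12 = $4,964.1667
2003-08-01 to 2003-12-31: 5 months at 1.5% → $3,404,000 × 1.5% × 5/12 = $21,275.0000
Total = $26,239.1667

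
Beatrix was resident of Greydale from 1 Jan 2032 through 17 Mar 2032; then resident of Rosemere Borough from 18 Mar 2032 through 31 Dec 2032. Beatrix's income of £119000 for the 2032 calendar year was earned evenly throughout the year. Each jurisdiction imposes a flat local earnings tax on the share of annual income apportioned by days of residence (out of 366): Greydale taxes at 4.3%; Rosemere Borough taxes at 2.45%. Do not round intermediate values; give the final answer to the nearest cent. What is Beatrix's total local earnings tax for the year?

Greydale, 1 Jan – 17 Mar 2032: 77 days → £119000 × 4.3% × 77/366 = £1076.5273
Rosemere Borough, 18 Mar – 31 Dec 2032: 289 days → £119000 × 2.45% × 289/366 = £2302.1298
Total = £3378.6571

£3378.66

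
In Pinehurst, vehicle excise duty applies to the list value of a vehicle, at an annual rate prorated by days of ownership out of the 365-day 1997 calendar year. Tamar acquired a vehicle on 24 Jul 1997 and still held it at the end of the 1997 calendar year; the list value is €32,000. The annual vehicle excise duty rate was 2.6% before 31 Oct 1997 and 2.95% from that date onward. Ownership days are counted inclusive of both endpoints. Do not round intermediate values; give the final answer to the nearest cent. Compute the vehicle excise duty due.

€386.02

24 Jul – 30 Oct 1997: 99 days at 2.6% → €32,000 × 2.6% × 99/365 = €225.6658
31 Oct – 31 Dec 1997: 62 days at 2.95% → €32,000 × 2.95% × 62/365 = €160.3507
Total = €386.0164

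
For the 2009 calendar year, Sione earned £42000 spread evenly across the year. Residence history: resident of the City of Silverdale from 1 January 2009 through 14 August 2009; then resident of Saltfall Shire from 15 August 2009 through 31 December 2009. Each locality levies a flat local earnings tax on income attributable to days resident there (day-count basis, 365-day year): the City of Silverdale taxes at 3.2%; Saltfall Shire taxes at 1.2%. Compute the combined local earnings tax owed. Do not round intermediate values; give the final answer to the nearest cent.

£1024.11

The City of Silverdale, 1 January – 14 August 2009: 226 days → £42000 × 3.2% × 226/365 = £832.1753
Saltfall Shire, 15 August – 31 December 2009: 139 days → £42000 × 1.2% × 139/365 = £191.9342
Total = £1024.1096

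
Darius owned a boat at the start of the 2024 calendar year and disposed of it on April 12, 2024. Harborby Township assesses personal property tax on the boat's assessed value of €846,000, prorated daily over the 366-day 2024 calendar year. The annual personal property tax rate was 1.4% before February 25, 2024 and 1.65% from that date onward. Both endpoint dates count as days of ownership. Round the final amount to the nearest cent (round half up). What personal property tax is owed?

January 1 – February 24, 2024: 55 days at 1.4% → €846,000 × 1.4% × 55/366 = €1,779.8361
February 25 – April 12, 2024: 48 days at 1.65% → €846,000 × 1.65% × 48/366 = €1,830.6885
Total = €3,610.5246

€3,610.52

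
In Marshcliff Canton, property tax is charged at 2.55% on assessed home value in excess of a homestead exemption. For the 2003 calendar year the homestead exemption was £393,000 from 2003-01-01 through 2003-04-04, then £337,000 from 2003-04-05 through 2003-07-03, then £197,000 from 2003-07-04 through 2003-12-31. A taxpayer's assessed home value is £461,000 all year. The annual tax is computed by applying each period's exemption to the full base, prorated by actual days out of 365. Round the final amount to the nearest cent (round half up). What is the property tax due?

£4,564.57

2003-01-01 to 2003-04-04: 94 days, exemption £393,000 → (£461,000 − £393,000) × 2.55% × 94/365 = £446.5644
2003-04-05 to 2003-07-03: 90 days, exemption £337,000 → (£461,000 − £337,000) × 2.55% × 90/365 = £779.6712
2003-07-04 to 2003-12-31: 181 days, exemption £197,000 → (£461,000 − £197,000) × 2.55% × 181/365 = £3,338.3342
Total = £4,564.5699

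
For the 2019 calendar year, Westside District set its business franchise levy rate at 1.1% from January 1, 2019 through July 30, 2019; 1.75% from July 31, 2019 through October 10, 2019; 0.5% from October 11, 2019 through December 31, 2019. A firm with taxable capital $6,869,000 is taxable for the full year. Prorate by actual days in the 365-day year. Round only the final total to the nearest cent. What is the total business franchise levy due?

January 1 – July 30, 2019: 211 days at 1.1% → $6,869,000 × 1.1% × 211/365 = $43,679.3123
July 31 – October 10, 2019: 72 days at 1.75% → $6,869,000 × 1.75% × 72/365 = $23,712.1644
October 11 – December 31, 2019: 82 days at 0.5% → $6,869,000 × 0.5% × 82/365 = $7,715.8630
Total = $75,107.3397

$75,107.34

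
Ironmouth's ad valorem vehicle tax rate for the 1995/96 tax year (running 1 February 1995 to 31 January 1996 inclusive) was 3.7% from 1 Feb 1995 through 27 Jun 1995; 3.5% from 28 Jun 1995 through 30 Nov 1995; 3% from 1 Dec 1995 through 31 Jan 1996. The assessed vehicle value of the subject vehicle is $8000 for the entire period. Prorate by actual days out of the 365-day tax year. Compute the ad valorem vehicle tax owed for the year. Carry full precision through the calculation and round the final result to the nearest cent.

$279.65

1 Feb – 27 Jun 1995: 147 days at 3.7% → $8000 × 3.7% × 147/365 = $119.2110
28 Jun – 30 Nov 1995: 156 days at 3.5% → $8000 × 3.5% × 156/365 = $119.6712
1 Dec 1995 – 31 Jan 1996: 62 days at 3% → $8000 × 3% × 62/365 = $40.7671
Total = $279.6493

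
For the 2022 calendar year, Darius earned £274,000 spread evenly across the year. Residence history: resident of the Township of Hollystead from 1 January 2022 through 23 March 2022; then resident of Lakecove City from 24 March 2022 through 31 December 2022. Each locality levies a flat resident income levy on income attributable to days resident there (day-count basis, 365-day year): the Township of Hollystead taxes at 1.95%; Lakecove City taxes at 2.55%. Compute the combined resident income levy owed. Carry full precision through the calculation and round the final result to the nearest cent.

£6,617.66

The Township of Hollystead, 1 January – 23 March 2022: 82 days → £274,000 × 1.95% × 82/365 = £1,200.3452
Lakecove City, 24 March – 31 December 2022: 283 days → £274,000 × 2.55% × 283/365 = £5,417.3178
Total = £6,617.6630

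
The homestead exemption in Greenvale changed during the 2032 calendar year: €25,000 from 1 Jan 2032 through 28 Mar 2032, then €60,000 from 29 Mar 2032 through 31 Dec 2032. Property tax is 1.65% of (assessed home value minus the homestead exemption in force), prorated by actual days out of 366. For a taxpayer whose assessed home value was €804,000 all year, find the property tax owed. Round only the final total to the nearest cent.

€12,414.85

1 Jan – 28 Mar 2032: 88 days, exemption €25,000 → (€804,000 − €25,000) × 1.65% × 88/366 = €3,090.4590
29 Mar – 31 Dec 2032: 278 days, exemption €60,000 → (€804,000 − €60,000) × 1.65% × 278/366 = €9,324.3934
Total = €12,414.8525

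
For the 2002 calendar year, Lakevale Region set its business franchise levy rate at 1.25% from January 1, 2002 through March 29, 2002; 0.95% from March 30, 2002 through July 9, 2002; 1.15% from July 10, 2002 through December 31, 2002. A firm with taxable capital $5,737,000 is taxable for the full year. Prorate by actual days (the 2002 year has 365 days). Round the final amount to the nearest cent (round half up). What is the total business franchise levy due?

January 1 – March 29, 2002: 88 days at 1.25% → $5,737,000 × 1.25% × 88/365 = $17,289.5890
March 30 – July 9, 2002: 102 days at 0.95% → $5,737,000 × 0.95% × 102/365 = $15,230.5562
July 10 – December 31, 2002: 175 days at 1.15% → $5,737,000 × 1.15% × 175/365 = $31,632.0890
Total = $64,152.2342

$64,152.23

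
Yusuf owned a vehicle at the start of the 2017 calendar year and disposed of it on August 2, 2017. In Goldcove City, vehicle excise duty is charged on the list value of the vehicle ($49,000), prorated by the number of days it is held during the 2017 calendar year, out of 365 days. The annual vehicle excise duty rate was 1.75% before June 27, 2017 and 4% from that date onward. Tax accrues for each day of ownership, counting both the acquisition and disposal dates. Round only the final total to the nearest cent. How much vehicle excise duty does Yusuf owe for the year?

$614.51

January 1 – June 26, 2017: 177 days at 1.75% → $49,000 × 1.75% × 177/365 = $415.8288
June 27 – August 2, 2017: 37 days at 4% → $49,000 × 4% × 37/365 = $198.6849
Total = $614.5137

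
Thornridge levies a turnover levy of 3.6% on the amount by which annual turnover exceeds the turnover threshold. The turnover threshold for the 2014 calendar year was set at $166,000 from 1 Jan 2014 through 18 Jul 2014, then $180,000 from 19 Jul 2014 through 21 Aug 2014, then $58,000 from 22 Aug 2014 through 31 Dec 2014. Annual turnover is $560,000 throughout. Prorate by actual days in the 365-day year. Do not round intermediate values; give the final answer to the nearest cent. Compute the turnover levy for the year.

1 Jan – 18 Jul 2014: 199 days, exemption $166,000 → ($560,000 − $166,000) × 3.6% × 199/365 = $7,733.1945
19 Jul – 21 Aug 2014: 34 days, exemption $180,000 → ($560,000 − $180,000) × 3.6% × 34/365 = $1,274.3014
22 Aug – 31 Dec 2014: 132 days, exemption $58,000 → ($560,000 − $58,000) × 3.6% × 132/365 = $6,535.6274
Total = $15,543.1233

$15,543.12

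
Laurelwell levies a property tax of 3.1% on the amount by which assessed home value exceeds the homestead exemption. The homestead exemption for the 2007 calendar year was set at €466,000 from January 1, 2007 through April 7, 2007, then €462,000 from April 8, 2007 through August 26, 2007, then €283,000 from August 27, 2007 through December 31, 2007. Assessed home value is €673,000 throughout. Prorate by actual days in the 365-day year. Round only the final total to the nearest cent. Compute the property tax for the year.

January 1 – April 7, 2007: 97 days, exemption €466,000 → (€673,000 − €466,000) × 3.1% × 97/365 = €1,705.3397
April 8 – August 26, 2007: 141 days, exemption €462,000 → (€673,000 − €462,000) × 3.1% × 141/365 = €2,526.7973
August 27 – December 31, 2007: 127 days, exemption €283,000 → (€673,000 − €283,000) × 3.1% × 127/365 = €4,206.6575
Total = €8,438.7945

€8,438.79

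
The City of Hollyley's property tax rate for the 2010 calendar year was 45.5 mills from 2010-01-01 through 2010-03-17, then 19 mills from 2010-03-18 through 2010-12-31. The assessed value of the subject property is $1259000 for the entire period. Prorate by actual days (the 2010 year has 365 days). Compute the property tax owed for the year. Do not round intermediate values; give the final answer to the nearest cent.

$30867.92

2010-01-01 to 2010-03-17: 76 days at 45.5 mills → $1259000 × 4.55% × 76/365 = $11927.7315
2010-03-18 to 2010-12-31: 289 days at 19 mills → $1259000 × 1.9% × 289/365 = $18940.1890
Total = $30867.9205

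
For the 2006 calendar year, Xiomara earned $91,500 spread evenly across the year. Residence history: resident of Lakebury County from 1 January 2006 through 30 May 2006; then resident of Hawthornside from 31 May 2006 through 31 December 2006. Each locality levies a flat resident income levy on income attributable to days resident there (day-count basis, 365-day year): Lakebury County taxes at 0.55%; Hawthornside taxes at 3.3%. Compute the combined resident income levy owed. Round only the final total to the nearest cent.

$1,985.42

Lakebury County, 1 January – 30 May 2006: 150 days → $91,500 × 0.55% × 150/365 = $206.8151
Hawthornside, 31 May – 31 December 2006: 215 days → $91,500 × 3.3% × 215/365 = $1,778.6096
Total = $1,985.4247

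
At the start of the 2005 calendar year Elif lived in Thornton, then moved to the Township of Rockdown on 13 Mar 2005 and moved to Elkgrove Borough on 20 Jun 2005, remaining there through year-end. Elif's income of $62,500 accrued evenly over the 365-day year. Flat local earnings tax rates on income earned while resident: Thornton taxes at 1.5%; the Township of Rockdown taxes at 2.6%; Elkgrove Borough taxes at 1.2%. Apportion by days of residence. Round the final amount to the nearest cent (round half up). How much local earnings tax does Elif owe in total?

$1,023.80

Thornton, 1 Jan – 12 Mar 2005: 71 days → $62,500 × 1.5% × 71/365 = $182.3630
The Township of Rockdown, 13 Mar – 19 Jun 2005: 99 days → $62,500 × 2.6% × 99/365 = $440.7534
Elkgrove Borough, 20 Jun – 31 Dec 2005: 195 days → $62,500 × 1.2% × 195/365 = $400.6849
Total = $1,023.8014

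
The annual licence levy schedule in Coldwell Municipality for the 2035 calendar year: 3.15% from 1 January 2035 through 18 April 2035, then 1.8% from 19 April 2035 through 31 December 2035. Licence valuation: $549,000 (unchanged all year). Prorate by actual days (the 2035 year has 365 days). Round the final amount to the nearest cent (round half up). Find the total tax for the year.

$12,074.99

1 January – 18 April 2035: 108 days at 3.15% → $549,000 × 3.15% × 108/365 = $5,116.9808
19 April – 31 December 2035: 257 days at 1.8% → $549,000 × 1.8% × 257/365 = $6,958.0110
Total = $12,074.9918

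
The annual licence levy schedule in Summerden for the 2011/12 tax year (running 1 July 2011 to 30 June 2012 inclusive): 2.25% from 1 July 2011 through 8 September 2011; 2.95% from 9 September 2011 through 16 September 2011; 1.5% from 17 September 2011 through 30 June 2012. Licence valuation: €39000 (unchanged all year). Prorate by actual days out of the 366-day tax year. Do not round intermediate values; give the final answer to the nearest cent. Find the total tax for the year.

1 July – 8 September 2011: 70 days at 2.25% → €39000 × 2.25% × 70/366 = €167.8279
9 September – 16 September 2011: 8 days at 2.95% → €39000 × 2.95% × 8/366 = €25.1475
17 September 2011 – 30 June 2012: 288 days at 1.5% → €39000 × 1.5% × 288/366 = €460.3279
Total = €653.3033

€653.30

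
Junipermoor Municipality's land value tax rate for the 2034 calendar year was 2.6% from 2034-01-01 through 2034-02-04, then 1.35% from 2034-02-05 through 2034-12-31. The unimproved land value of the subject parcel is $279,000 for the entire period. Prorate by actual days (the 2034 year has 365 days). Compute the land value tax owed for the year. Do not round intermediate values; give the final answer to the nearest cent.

$4,100.92

2034-01-01 to 2034-02-04: 35 days at 2.6% → $279,000 × 2.6% × 35/365 = $695.5890
2034-02-05 to 2034-12-31: 330 days at 1.35% → $279,000 × 1.35% × 330/365 = $3,405.3288
Total = $4,100.9178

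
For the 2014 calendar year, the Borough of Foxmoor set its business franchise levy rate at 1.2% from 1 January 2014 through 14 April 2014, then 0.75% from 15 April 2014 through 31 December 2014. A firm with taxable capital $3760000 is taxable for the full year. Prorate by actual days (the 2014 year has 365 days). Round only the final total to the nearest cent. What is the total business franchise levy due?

$33021.04

1 January – 14 April 2014: 104 days at 1.2% → $3760000 × 1.2% × 104/365 = $12856.1096
15 April – 31 December 2014: 261 days at 0.75% → $3760000 × 0.75% × 261/365 = $20164.9315
Total = $33021.0411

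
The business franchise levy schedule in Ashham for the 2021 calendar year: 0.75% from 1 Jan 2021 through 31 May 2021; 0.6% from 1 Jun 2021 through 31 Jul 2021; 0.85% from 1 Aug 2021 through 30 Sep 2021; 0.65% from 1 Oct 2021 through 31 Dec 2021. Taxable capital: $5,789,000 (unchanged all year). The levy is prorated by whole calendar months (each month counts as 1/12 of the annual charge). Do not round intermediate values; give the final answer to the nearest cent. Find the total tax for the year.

$41,487.83

1 Jan – 31 May 2021: 5 months at 0.75% → $5,789,000 × 0.75% × 5/12 = $18,090.6250
1 Jun – 31 Jul 2021: 2 months at 0.6% → $5,789,000 × 0.6% × 2/12 = $5,789.0000
1 Aug – 30 Sep 2021: 2 months at 0.85% → $5,789,000 × 0.85% × 2/12 = $8,201.0833
1 Oct – 31 Dec 2021: 3 months at 0.65% → $5,789,000 × 0.65% × 3/12 = $9,407.1250
Total = $41,487.8333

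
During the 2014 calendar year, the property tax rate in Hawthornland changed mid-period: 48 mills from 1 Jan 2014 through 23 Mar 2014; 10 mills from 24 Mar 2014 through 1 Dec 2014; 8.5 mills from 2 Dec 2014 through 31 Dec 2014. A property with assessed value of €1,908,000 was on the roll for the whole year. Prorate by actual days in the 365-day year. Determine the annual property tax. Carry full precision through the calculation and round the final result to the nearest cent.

€35,133.34

1 Jan – 23 Mar 2014: 82 days at 48 mills → €1,908,000 × 4.8% × 82/365 = €20,575.0356
24 Mar – 1 Dec 2014: 253 days at 10 mills → €1,908,000 × 1% × 253/365 = €13,225.3151
2 Dec – 31 Dec 2014: 30 days at 8.5 mills → €1,908,000 × 0.85% × 30/365 = €1,332.9863
Total = €35,133.3370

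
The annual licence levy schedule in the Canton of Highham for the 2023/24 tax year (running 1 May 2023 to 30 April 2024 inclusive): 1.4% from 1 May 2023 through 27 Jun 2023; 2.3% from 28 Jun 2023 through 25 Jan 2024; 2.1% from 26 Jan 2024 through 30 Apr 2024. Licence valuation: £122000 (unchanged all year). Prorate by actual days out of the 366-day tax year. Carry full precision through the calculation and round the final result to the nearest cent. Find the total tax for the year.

1 May – 27 Jun 2023: 58 days at 1.4% → £122000 × 1.4% × 58/366 = £270.6667
28 Jun 2023 – 25 Jan 2024: 212 days at 2.3% → £122000 × 2.3% × 212/366 = £1625.3333
26 Jan – 30 Apr 2024: 96 days at 2.1% → £122000 × 2.1% × 96/366 = £672.0000
Total = £2568.0000

£2568.00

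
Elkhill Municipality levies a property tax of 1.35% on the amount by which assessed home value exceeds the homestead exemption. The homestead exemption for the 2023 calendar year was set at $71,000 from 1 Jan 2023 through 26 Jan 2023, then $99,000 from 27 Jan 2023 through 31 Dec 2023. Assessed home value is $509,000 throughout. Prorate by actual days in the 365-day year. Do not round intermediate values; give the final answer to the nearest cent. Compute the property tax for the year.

$5,561.93

1 Jan – 26 Jan 2023: 26 days, exemption $71,000 → ($509,000 − $71,000) × 1.35% × 26/365 = $421.2000
27 Jan – 31 Dec 2023: 339 days, exemption $99,000 → ($509,000 − $99,000) × 1.35% × 339/365 = $5,140.7260
Total = $5,561.9260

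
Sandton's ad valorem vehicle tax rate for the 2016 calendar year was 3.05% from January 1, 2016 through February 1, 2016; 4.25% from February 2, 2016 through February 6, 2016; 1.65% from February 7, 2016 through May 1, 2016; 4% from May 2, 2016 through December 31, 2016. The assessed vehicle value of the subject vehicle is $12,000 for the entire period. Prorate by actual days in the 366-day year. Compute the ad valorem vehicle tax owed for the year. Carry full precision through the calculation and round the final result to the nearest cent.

January 1 – February 1, 2016: 32 days at 3.05% → $12,000 × 3.05% × 32/366 = $32.0000
February 2 – February 6, 2016: 5 days at 4.25% → $12,000 × 4.25% × 5/366 = $6.9672
February 7 – May 1, 2016: 85 days at 1.65% → $12,000 × 1.65% × 85/366 = $45.9836
May 2 – December 31, 2016: 244 days at 4% → $12,000 × 4% × 244/366 = $320.0000
Total = $404.9508

$404.95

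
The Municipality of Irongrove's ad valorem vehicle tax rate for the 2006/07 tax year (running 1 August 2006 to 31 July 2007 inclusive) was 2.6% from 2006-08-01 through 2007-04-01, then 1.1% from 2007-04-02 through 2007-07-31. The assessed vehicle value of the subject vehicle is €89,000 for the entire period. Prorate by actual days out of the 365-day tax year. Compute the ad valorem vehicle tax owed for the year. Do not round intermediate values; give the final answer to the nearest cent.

2006-08-01 to 2007-04-01: 244 days at 2.6% → €89,000 × 2.6% × 244/365 = €1,546.8932
2007-04-02 to 2007-07-31: 121 days at 1.1% → €89,000 × 1.1% × 121/365 = €324.5452
Total = €1,871.4384

€1,871.44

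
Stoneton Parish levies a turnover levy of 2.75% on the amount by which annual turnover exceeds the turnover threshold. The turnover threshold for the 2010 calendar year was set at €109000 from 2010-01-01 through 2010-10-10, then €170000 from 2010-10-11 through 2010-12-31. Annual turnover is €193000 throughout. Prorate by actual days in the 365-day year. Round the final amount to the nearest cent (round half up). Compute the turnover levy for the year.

€1933.14

2010-01-01 to 2010-10-10: 283 days, exemption €109000 → (€193000 − €109000) × 2.75% × 283/365 = €1791.0411
2010-10-11 to 2010-12-31: 82 days, exemption €170000 → (€193000 − €170000) × 2.75% × 82/365 = €142.0959
Total = €1933.1370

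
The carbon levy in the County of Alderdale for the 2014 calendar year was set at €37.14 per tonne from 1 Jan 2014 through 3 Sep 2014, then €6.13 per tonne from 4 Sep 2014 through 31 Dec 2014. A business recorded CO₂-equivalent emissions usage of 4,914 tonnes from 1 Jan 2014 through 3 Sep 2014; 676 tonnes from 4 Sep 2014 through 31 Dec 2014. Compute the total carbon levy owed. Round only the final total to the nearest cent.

€186,649.84

1 Jan – 3 Sep 2014: 4,914 tonnes at €37.14/tonne → €182,505.96
4 Sep – 31 Dec 2014: 676 tonnes at €6.13/tonne → €4,143.88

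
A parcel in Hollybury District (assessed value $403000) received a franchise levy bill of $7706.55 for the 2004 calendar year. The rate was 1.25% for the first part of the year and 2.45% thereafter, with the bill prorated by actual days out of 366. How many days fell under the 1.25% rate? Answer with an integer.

Let d = days at the first rate; then 366 − d days at the second rate.
$403000 × [1.25%·d + 2.45%·(366−d)] / 366 = $7706.55
Solving gives d = 164, so the new rate took effect on June 13, 2004.

164 days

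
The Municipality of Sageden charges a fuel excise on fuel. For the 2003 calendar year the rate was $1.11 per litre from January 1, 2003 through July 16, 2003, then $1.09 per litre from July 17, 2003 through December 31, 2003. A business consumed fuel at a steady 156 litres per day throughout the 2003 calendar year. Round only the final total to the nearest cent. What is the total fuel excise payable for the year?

January 1 – July 16, 2003: 197 days × 156 litres/day = 30,732 litres at $1.11/litre → $34112.52
July 17 – December 31, 2003: 168 days × 156 litres/day = 26,208 litres at $1.09/litre → $28566.72

$62679.24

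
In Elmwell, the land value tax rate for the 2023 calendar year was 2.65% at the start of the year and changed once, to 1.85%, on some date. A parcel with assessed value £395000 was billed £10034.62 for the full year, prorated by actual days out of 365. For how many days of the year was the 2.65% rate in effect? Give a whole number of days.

315 days

Let d = days at the first rate; then 365 − d days at the second rate.
£395000 × [2.65%·d + 1.85%·(365−d)] / 365 = £10034.62
Solving gives d = 315, so the new rate took effect on 12 November 2023.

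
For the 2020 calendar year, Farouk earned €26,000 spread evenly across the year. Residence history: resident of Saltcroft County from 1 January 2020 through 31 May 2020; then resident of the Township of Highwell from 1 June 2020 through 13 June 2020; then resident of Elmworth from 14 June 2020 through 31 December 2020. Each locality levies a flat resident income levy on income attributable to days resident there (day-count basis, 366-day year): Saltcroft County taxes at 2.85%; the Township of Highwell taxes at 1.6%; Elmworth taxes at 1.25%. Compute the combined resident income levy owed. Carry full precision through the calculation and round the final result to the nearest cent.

Saltcroft County, 1 January – 31 May 2020: 152 days → €26,000 × 2.85% × 152/366 = €307.7377
The Township of Highwell, 1 June – 13 June 2020: 13 days → €26,000 × 1.6% × 13/366 = €14.7760
Elmworth, 14 June – 31 December 2020: 201 days → €26,000 × 1.25% × 201/366 = €178.4836
Total = €500.9973

€501.00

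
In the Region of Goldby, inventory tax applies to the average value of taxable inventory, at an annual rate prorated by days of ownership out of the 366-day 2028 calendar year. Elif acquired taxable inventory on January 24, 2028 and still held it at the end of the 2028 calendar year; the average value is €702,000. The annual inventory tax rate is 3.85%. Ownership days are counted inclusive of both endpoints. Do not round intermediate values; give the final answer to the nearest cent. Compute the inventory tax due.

Days held (January 24 – December 31, 2028): 343 out of 366
Tax = €702,000 × 3.85% × 343/366 = €25,328.5820

€25,328.58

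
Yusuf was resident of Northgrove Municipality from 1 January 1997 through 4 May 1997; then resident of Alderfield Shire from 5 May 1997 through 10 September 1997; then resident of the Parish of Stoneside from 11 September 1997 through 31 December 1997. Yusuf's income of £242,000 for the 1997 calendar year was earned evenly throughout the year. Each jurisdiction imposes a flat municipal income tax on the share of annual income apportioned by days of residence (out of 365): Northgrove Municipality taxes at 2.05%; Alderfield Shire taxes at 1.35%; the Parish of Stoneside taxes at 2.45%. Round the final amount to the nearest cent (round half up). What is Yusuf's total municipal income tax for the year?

£4,659.33

Northgrove Municipality, 1 January – 4 May 1997: 124 days → £242,000 × 2.05% × 124/365 = £1,685.3808
Alderfield Shire, 5 May – 10 September 1997: 129 days → £242,000 × 1.35% × 129/365 = £1,154.6384
The Parish of Stoneside, 11 September – 31 December 1997: 112 days → £242,000 × 2.45% × 112/365 = £1,819.3096
Total = £4,659.3288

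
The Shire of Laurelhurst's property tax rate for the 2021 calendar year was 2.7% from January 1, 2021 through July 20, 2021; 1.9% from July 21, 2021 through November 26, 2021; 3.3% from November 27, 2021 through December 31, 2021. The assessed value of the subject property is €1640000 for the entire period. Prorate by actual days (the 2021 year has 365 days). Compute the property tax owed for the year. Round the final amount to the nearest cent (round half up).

€40586.63

January 1 – July 20, 2021: 201 days at 2.7% → €1640000 × 2.7% × 201/365 = €24384.3288
July 21 – November 26, 2021: 129 days at 1.9% → €1640000 × 1.9% × 129/365 = €11012.7123
November 27 – December 31, 2021: 35 days at 3.3% → €1640000 × 3.3% × 35/365 = €5189.5890
Total = €40586.6301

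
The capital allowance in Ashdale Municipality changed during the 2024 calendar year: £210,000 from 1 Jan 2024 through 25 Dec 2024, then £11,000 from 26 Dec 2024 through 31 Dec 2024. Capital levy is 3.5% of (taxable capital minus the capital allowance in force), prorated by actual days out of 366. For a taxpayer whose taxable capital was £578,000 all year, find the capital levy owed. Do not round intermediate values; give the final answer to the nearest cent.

1 Jan – 25 Dec 2024: 360 days, exemption £210,000 → (£578,000 − £210,000) × 3.5% × 360/366 = £12,668.8525
26 Dec – 31 Dec 2024: 6 days, exemption £11,000 → (£578,000 − £11,000) × 3.5% × 6/366 = £325.3279
Total = £12,994.1803

£12,994.18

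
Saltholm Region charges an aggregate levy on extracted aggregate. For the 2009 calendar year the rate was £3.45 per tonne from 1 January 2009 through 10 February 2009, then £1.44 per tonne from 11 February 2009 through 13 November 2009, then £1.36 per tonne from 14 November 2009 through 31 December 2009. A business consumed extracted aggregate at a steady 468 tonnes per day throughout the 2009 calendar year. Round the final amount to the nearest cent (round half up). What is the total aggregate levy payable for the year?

£282,751.56

1 January – 10 February 2009: 41 days × 468 tonnes/day = 19,188 tonnes at £3.45/tonne → £66,198.60
11 February – 13 November 2009: 276 days × 468 tonnes/day = 129,168 tonnes at £1.44/tonne → £186,001.92
14 November – 31 December 2009: 48 days × 468 tonnes/day = 22,464 tonnes at £1.36/tonne → £30,551.04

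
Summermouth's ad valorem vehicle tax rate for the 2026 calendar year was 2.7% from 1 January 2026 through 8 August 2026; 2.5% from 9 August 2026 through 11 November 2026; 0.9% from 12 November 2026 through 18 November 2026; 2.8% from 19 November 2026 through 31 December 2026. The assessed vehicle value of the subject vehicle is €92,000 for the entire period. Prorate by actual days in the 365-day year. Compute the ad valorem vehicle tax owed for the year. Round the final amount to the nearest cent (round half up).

€2,415.19

1 January – 8 August 2026: 220 days at 2.7% → €92,000 × 2.7% × 220/365 = €1,497.2055
9 August – 11 November 2026: 95 days at 2.5% → €92,000 × 2.5% × 95/365 = €598.6301
12 November – 18 November 2026: 7 days at 0.9% → €92,000 × 0.9% × 7/365 = €15.8795
19 November – 31 December 2026: 43 days at 2.8% → €92,000 × 2.8% × 43/365 = €303.4740
Total = €2,415.1890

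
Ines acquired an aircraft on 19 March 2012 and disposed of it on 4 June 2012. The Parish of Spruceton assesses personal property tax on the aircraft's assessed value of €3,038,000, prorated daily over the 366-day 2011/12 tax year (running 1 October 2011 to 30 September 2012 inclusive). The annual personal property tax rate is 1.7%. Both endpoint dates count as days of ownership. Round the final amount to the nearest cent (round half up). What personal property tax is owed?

€11,006.52

Days held (19 March – 4 June 2012): 78 out of 366
Tax = €3,038,000 × 1.7% × 78/366 = €11,006.5246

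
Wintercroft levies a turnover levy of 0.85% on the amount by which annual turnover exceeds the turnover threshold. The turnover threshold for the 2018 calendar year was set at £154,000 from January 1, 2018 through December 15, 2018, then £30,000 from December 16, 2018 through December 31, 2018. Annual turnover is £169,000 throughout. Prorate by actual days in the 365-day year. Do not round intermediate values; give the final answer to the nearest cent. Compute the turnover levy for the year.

January 1 – December 15, 2018: 349 days, exemption £154,000 → (£169,000 − £154,000) × 0.85% × 349/365 = £121.9110
December 16 – December 31, 2018: 16 days, exemption £30,000 → (£169,000 − £30,000) × 0.85% × 16/365 = £51.7918
Total = £173.7027

£173.70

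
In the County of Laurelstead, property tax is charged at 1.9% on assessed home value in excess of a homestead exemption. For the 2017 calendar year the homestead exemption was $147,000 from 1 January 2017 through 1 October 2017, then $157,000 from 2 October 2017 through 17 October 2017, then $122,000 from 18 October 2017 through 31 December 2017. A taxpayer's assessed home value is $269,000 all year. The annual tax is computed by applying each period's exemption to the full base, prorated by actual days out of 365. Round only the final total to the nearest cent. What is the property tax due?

$2,407.27

1 January – 1 October 2017: 274 days, exemption $147,000 → ($269,000 − $147,000) × 1.9% × 274/365 = $1,740.0877
2 October – 17 October 2017: 16 days, exemption $157,000 → ($269,000 − $157,000) × 1.9% × 16/365 = $93.2822
18 October – 31 December 2017: 75 days, exemption $122,000 → ($269,000 − $122,000) × 1.9% × 75/365 = $573.9041
Total = $2,407.2740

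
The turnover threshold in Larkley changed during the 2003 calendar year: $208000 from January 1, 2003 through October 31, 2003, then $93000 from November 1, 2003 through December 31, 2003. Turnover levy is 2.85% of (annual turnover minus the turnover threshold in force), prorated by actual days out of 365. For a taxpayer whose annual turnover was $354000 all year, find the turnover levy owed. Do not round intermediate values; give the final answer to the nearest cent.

$4708.75

January 1 – October 31, 2003: 304 days, exemption $208000 → ($354000 − $208000) × 2.85% × 304/365 = $3465.6000
November 1 – December 31, 2003: 61 days, exemption $93000 → ($354000 − $93000) × 2.85% × 61/365 = $1243.1466
Total = $4708.7466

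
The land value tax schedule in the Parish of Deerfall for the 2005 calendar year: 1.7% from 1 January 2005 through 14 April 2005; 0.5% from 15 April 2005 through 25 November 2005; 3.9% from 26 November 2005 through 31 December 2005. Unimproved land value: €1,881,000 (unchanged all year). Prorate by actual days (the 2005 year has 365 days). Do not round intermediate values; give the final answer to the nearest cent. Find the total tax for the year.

1 January – 14 April 2005: 104 days at 1.7% → €1,881,000 × 1.7% × 104/365 = €9,111.2548
15 April – 25 November 2005: 225 days at 0.5% → €1,881,000 × 0.5% × 225/365 = €5,797.6027
26 November – 31 December 2005: 36 days at 3.9% → €1,881,000 × 3.9% × 36/365 = €7,235.4082
Total = €22,144.2658

€22,144.27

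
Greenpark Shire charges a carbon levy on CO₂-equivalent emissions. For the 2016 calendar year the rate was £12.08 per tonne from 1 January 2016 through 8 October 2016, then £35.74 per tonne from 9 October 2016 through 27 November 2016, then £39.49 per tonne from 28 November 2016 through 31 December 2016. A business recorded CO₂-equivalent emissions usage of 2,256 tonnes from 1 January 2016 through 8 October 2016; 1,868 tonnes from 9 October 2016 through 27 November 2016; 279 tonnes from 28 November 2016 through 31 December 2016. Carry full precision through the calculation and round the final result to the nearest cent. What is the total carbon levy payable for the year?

1 January – 8 October 2016: 2,256 tonnes at £12.08/tonne → £27,252.48
9 October – 27 November 2016: 1,868 tonnes at £35.74/tonne → £66,762.32
28 November – 31 December 2016: 279 tonnes at £39.49/tonne → £11,017.71

£105,032.51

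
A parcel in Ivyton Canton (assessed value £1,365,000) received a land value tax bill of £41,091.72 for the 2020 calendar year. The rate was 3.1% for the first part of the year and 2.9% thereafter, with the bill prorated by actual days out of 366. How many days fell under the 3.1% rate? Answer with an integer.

202 days

Let d = days at the first rate; then 366 − d days at the second rate.
£1,365,000 × [3.1%·d + 2.9%·(366−d)] / 366 = £41,091.72
Solving gives d = 202, so the new rate took effect on 21 July 2020.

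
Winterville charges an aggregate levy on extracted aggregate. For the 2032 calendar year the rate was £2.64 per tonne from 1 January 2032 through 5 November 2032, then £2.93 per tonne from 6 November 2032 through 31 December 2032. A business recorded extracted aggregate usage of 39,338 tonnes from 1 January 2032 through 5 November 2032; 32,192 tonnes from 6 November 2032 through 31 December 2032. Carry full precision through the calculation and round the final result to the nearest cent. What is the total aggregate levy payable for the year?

1 January – 5 November 2032: 39,338 tonnes at £2.64/tonne → £103,852.32
6 November – 31 December 2032: 32,192 tonnes at £2.93/tonne → £94,322.56

£198,174.88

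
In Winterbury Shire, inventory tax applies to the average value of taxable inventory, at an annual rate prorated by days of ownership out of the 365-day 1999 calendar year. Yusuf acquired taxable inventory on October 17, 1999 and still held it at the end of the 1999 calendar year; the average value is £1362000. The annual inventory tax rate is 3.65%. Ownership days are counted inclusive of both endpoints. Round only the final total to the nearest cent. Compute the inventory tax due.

£10351.20

Days held (October 17 – December 31, 1999): 76 out of 365
Tax = £1362000 × 3.65% × 76/365 = £10351.2000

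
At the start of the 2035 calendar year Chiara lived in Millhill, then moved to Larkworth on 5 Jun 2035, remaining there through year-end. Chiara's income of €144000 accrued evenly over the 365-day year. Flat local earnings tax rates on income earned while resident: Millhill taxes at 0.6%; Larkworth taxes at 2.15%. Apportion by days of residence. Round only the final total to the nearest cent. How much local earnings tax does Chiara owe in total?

€2148.16

Millhill, 1 Jan – 4 Jun 2035: 155 days → €144000 × 0.6% × 155/365 = €366.9041
Larkworth, 5 Jun – 31 Dec 2035: 210 days → €144000 × 2.15% × 210/365 = €1781.2603
Total = €2148.1644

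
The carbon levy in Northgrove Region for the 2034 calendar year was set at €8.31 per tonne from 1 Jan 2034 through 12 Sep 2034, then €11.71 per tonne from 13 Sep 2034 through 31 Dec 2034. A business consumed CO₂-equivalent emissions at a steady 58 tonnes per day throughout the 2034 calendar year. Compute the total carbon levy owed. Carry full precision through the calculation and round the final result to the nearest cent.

1 Jan – 12 Sep 2034: 255 days × 58 tonnes/day = 14,790 tonnes at €8.31/tonne → €122904.90
13 Sep – 31 Dec 2034: 110 days × 58 tonnes/day = 6,380 tonnes at €11.71/tonne → €74709.80

€197614.70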